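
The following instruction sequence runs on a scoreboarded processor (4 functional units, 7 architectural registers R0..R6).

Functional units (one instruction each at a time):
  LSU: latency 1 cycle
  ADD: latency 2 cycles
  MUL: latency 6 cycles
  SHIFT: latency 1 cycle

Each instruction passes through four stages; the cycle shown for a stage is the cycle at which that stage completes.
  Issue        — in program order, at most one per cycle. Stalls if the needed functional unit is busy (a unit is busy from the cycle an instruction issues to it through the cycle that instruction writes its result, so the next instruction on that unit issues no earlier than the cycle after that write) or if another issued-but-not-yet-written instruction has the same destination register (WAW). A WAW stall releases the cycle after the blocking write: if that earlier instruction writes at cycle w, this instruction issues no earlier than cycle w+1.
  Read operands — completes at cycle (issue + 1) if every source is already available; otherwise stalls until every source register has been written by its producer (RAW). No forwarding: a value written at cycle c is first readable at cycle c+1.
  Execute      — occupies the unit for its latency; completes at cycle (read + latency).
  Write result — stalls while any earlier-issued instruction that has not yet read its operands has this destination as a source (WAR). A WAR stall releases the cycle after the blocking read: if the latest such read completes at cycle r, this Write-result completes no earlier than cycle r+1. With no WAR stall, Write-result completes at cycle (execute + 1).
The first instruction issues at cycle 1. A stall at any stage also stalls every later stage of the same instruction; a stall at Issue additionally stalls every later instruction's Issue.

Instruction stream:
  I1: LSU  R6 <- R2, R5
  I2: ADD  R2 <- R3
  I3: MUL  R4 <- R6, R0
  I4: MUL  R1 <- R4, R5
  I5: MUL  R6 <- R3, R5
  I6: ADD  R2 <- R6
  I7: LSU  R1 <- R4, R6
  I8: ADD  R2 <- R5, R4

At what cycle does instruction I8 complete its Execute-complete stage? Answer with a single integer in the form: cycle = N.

cycle = 38

I1  is:1  ro:2  ex:3  wr:4
I2  is:2  ro:3  ex:5  wr:6
I3  is:3  ro:5  ex:11  wr:12  — RAW R6: wait I1 write@4
I4  is:13  ro:14  ex:20  wr:21  — struct: MUL busy until I3 writes@12
I5  is:22  ro:23  ex:29  wr:30  — struct: MUL busy until I4 writes@21
I6  is:23  ro:31  ex:33  wr:34  — RAW R6: wait I5 write@30
I7  is:24  ro:31  ex:32  wr:33  — RAW R6: wait I5 write@30
I8  is:35  ro:36  ex:38  wr:39  — struct: ADD busy until I6 writes@34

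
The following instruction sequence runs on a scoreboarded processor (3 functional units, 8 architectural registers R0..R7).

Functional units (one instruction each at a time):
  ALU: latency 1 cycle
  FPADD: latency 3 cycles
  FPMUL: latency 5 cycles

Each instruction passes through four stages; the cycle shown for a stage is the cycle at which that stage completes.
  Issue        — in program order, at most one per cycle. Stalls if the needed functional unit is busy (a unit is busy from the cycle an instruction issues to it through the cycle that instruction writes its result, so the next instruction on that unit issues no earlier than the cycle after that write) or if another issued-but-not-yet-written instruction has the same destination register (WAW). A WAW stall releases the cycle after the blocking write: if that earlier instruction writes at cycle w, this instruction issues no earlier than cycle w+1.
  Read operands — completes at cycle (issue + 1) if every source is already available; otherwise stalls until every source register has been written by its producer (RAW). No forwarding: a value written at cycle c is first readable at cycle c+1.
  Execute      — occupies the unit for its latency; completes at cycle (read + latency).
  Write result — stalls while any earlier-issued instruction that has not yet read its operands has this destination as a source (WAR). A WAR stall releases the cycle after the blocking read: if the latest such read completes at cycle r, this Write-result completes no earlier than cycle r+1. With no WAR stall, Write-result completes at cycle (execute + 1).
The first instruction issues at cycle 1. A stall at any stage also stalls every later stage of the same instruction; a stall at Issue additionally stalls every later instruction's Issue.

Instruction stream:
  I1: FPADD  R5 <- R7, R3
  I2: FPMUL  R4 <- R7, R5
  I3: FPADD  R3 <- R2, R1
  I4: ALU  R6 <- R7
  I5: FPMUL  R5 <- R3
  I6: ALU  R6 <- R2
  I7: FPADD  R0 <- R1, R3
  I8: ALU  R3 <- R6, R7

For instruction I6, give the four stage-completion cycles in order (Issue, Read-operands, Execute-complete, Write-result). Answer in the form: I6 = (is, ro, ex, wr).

t=1  I1 dispatched to FPADD
t=2  I1 operands ready | I2 dispatched to FPMUL
t=5  I1 complete
t=6  R5←I1
t=7  I2 operands ready | I3 dispatched to FPADD
t=8  I3 operands ready | I4 dispatched to ALU
t=9  I4 operands ready
t=10  I4 complete
t=11  I3 complete | R6←I4
t=12  I2 complete | R3←I3
t=13  R4←I2
t=14  I5 dispatched to FPMUL
t=15  I5 operands ready | I6 dispatched to ALU
t=16  I6 operands ready | I7 dispatched to FPADD
t=17  I6 complete | I7 operands ready
t=18  R6←I6
t=19  I8 dispatched to ALU
t=20  I5 complete | I7 complete | I8 operands ready
t=21  R5←I5 | R0←I7 | I8 complete
t=22  R3←I8

I6 = (15, 16, 17, 18)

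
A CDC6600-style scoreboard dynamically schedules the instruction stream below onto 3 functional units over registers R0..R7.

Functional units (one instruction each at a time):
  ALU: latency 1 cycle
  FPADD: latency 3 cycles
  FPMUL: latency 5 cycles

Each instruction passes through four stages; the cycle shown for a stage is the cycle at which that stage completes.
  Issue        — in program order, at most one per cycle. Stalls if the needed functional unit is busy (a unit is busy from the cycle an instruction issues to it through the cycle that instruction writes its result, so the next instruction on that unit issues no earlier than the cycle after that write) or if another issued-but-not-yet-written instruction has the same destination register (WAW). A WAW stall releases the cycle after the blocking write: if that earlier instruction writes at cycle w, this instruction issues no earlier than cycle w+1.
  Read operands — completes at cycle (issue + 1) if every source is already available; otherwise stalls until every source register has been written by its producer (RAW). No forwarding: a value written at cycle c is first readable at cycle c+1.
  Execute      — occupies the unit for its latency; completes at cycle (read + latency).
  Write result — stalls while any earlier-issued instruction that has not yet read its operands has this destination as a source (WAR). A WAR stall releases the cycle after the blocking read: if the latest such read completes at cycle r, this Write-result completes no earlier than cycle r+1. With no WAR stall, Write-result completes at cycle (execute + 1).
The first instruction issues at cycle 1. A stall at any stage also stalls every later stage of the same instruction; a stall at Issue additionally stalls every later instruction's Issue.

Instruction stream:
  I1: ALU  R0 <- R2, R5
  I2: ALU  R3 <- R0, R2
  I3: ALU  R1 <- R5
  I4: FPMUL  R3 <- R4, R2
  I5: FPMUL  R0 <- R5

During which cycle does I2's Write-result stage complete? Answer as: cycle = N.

I1 -> (1, 2, 3, 4)
I2 -> (5, 6, 7, 8)  // struct: ALU busy until I1 writes@4
I3 -> (9, 10, 11, 12)  // struct: ALU busy until I2 writes@8
I4 -> (10, 11, 16, 17)
I5 -> (18, 19, 24, 25)  // struct: FPMUL busy until I4 writes@17

cycle = 8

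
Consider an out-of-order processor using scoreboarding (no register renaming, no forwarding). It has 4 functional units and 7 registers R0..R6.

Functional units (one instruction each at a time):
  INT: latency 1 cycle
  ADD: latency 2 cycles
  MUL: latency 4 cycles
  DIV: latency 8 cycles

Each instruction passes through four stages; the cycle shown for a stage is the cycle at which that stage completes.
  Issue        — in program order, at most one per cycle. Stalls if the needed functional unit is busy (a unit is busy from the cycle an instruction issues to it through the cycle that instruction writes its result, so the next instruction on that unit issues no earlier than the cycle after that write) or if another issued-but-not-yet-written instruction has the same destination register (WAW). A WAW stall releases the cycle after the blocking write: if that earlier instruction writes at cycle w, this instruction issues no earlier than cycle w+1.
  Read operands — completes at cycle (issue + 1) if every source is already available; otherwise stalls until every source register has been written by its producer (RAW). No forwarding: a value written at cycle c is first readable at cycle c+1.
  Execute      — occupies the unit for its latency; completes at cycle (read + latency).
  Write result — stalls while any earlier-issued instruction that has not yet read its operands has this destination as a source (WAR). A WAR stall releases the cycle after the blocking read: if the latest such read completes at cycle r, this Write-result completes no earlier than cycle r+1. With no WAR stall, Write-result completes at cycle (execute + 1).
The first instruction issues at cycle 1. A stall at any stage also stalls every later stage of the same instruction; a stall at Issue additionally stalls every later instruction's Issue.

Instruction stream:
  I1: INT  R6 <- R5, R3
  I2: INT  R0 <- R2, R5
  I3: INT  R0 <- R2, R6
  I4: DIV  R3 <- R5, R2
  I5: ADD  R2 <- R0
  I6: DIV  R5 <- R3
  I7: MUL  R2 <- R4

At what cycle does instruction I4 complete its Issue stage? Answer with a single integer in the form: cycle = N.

I1 -> (1, 2, 3, 4)
I2 -> (5, 6, 7, 8)  // struct: INT busy until I1 writes@4
I3 -> (9, 10, 11, 12)  // struct: INT busy until I2 writes@8
I4 -> (10, 11, 19, 20)
I5 -> (11, 13, 15, 16)  // RAW R0: wait I3 write@12
I6 -> (21, 22, 30, 31)  // struct: DIV busy until I4 writes@20
I7 -> (22, 23, 27, 28)

cycle = 10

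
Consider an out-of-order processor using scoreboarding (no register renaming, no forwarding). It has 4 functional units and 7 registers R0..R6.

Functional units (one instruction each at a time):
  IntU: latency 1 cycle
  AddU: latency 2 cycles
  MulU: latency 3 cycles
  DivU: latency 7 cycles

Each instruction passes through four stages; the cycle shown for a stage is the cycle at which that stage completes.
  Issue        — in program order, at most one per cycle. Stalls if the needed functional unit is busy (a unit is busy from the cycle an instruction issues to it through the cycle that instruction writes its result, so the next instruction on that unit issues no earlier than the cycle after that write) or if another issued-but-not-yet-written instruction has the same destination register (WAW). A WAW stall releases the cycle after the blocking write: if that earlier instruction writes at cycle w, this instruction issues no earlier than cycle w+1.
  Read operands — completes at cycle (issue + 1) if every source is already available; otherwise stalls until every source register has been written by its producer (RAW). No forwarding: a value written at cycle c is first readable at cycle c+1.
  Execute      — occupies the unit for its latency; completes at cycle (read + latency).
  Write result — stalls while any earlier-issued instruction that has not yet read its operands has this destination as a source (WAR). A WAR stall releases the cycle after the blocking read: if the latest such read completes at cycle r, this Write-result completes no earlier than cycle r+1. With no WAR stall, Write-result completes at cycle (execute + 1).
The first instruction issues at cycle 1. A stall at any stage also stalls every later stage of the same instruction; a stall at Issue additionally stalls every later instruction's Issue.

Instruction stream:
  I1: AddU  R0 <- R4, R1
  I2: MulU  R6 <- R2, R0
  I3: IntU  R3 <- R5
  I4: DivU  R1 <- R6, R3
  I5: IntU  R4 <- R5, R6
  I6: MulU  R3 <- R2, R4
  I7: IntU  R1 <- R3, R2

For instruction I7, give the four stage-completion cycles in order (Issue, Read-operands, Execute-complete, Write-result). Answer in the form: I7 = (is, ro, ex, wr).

I7 = (20, 21, 22, 23)

I1: IS=1 RO=2 EX=4 WR=5
I2: IS=2 RO=6 EX=9 WR=10  [RAW R0: wait I1 write@5]
I3: IS=3 RO=4 EX=5 WR=6
I4: IS=4 RO=11 EX=18 WR=19  [RAW R6: wait I2 write@10]
I5: IS=7 RO=11 EX=12 WR=13  [struct: IntU busy until I3 writes@6; RAW R6: wait I2 write@10]
I6: IS=11 RO=14 EX=17 WR=18  [struct: MulU busy until I2 writes@10; RAW R4: wait I5 write@13]
I7: IS=20 RO=21 EX=22 WR=23  [WAW R1: wait I4 write@19]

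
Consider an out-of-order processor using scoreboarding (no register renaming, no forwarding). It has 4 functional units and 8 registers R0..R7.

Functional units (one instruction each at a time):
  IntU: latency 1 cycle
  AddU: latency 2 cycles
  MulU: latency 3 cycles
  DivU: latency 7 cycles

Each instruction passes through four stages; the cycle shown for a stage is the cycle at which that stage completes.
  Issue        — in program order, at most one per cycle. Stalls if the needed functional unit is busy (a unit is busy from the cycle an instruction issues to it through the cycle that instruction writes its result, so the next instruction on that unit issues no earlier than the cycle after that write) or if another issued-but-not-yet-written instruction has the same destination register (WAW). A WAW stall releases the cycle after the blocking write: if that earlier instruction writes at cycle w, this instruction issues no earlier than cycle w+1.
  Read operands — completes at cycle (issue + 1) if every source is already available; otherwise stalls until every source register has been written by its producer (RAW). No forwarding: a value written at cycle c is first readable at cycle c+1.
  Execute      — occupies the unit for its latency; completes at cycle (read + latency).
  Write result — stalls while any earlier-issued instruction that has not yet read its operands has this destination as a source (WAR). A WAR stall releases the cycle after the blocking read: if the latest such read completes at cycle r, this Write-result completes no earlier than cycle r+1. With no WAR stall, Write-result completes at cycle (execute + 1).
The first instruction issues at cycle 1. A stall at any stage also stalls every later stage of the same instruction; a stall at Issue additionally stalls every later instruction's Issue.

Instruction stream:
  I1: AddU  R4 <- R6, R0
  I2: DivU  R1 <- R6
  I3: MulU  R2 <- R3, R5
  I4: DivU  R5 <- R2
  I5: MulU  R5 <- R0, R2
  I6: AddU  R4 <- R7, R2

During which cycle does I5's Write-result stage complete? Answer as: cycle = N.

cycle = 27

[1] I1→AddU
[2] I1 RO | I2→DivU
[3] I2 RO | I3→MulU
[4] I1 EX | I3 RO
[5] I1 WR R4
[7] I3 EX
[8] I3 WR R2
[10] I2 EX
[11] I2 WR R1
[12] I4→DivU
[13] I4 RO
[20] I4 EX
[21] I4 WR R5
[22] I5→MulU
[23] I5 RO | I6→AddU
[24] I6 RO
[26] I5 EX | I6 EX
[27] I5 WR R5 | I6 WR R4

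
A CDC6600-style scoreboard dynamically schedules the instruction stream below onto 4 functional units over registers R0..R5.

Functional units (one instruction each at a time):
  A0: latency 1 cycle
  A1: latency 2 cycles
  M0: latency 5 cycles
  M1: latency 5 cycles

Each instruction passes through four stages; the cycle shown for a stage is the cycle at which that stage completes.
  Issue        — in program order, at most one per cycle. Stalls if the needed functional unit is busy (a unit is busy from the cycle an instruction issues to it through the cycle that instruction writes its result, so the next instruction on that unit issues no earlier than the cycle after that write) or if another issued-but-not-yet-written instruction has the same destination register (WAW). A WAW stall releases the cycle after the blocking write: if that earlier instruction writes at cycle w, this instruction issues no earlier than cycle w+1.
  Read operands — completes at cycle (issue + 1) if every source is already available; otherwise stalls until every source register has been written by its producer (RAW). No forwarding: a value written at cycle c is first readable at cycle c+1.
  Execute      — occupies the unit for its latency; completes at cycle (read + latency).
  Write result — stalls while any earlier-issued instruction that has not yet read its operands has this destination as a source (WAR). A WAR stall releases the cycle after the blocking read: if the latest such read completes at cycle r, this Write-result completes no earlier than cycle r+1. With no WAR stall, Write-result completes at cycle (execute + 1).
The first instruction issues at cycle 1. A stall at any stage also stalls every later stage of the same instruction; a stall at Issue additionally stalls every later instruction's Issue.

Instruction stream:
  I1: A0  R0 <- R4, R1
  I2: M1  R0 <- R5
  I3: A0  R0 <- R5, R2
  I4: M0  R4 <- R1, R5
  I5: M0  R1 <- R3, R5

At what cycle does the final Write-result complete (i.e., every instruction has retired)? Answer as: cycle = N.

cycle 1: issue I1 (A0)
cycle 2: I1 read-ops
cycle 3: I1 finished on A0
cycle 4: I1→R0
cycle 5: issue I2 (M1)
cycle 6: I2 read-ops
cycle 11: I2 finished on M1
cycle 12: I2→R0
cycle 13: issue I3 (A0)
cycle 14: I3 read-ops | issue I4 (M0)
cycle 15: I3 finished on A0 | I4 read-ops
cycle 16: I3→R0
cycle 20: I4 finished on M0
cycle 21: I4→R4
cycle 22: issue I5 (M0)
cycle 23: I5 read-ops
cycle 28: I5 finished on M0
cycle 29: I5→R1

cycle = 29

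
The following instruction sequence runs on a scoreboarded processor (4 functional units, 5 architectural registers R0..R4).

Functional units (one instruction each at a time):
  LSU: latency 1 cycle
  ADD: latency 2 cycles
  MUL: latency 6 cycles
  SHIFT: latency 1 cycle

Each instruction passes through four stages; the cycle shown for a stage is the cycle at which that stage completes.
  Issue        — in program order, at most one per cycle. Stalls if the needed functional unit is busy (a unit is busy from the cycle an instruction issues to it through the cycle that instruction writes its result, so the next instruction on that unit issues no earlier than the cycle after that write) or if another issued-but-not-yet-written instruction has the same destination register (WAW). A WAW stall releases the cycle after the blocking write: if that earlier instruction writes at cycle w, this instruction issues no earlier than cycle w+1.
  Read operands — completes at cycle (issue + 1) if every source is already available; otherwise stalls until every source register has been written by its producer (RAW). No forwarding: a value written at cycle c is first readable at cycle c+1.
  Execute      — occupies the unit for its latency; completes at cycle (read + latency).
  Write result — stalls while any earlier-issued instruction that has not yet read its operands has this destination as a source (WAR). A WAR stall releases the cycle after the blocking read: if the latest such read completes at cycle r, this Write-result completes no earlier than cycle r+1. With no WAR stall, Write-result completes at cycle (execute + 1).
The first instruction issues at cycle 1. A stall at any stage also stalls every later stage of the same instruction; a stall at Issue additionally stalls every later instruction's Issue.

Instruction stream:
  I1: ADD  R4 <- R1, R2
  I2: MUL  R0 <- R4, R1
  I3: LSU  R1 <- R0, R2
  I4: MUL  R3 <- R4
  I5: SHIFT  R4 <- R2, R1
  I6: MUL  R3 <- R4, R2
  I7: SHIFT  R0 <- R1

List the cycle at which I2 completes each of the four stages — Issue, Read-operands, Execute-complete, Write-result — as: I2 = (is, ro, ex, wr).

t=1  I1 issues→ADD
t=2  I1 reads, I2 issues→MUL
t=3  I3 issues→LSU
t=4  I1 exec-done
t=5  I1 writes R4
t=6  I2 reads
t=12  I2 exec-done
t=13  I2 writes R0
t=14  I3 reads, I4 issues→MUL
t=15  I3 exec-done, I4 reads, I5 issues→SHIFT
t=16  I3 writes R1
t=17  I5 reads
t=18  I5 exec-done
t=19  I5 writes R4
t=21  I4 exec-done
t=22  I4 writes R3
t=23  I6 issues→MUL
t=24  I6 reads, I7 issues→SHIFT
t=25  I7 reads
t=26  I7 exec-done
t=27  I7 writes R0
t=30  I6 exec-done
t=31  I6 writes R3

I2 = (2, 6, 12, 13)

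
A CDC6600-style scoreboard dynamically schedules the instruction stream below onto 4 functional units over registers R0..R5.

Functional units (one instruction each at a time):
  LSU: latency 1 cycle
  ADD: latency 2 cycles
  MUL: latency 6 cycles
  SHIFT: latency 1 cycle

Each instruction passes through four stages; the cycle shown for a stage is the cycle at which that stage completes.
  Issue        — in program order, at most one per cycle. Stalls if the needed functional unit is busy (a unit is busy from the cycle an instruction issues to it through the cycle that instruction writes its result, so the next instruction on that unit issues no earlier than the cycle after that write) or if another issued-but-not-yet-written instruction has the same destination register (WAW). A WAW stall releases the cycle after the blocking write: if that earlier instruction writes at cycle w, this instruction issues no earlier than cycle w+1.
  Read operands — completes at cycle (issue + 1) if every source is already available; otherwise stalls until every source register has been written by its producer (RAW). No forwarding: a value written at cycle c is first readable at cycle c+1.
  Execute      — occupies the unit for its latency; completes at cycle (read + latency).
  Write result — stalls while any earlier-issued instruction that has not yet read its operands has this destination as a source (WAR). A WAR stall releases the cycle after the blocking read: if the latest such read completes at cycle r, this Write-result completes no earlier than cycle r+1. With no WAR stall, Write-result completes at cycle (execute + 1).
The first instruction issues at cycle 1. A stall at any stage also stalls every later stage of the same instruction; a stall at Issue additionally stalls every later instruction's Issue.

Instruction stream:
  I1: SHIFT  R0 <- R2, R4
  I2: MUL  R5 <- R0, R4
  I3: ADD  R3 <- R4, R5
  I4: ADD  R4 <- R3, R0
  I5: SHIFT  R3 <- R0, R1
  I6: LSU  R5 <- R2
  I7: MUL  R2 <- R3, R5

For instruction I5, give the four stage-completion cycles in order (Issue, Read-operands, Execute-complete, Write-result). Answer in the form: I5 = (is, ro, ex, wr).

I5 = (18, 19, 20, 21)

[1] issue I1 (SHIFT)
[2] I1 read-ops | issue I2 (MUL)
[3] I1 finished on SHIFT | issue I3 (ADD)
[4] I1→R0
[5] I2 read-ops
[11] I2 finished on MUL
[12] I2→R5
[13] I3 read-ops
[15] I3 finished on ADD
[16] I3→R3
[17] issue I4 (ADD)
[18] I4 read-ops | issue I5 (SHIFT)
[19] I5 read-ops | issue I6 (LSU)
[20] I4 finished on ADD | I5 finished on SHIFT | I6 read-ops | issue I7 (MUL)
[21] I4→R4 | I5→R3 | I6 finished on LSU
[22] I6→R5
[23] I7 read-ops
[29] I7 finished on MUL
[30] I7→R2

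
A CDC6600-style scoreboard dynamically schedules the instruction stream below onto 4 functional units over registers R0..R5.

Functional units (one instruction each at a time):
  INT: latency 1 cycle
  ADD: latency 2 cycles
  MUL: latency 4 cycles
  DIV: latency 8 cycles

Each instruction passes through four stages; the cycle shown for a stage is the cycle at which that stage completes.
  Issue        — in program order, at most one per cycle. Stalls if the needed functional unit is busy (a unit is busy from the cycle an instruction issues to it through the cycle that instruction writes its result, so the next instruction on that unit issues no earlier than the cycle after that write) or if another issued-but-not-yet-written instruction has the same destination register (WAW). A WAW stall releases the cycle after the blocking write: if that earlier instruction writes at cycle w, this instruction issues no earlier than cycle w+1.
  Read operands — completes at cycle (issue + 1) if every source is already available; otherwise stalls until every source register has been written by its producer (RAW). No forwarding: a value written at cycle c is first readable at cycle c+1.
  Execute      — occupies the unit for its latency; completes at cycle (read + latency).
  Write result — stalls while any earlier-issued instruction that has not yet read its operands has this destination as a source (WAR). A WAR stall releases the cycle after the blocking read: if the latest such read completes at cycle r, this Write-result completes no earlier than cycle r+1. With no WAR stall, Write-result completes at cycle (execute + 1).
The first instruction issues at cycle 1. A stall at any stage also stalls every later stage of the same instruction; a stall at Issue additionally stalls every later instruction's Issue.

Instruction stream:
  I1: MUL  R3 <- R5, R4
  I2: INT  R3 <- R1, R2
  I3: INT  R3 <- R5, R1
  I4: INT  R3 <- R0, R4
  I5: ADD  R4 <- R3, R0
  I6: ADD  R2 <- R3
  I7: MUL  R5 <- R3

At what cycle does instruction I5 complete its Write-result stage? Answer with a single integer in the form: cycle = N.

I1: IS=1 RO=2 EX=6 WR=7
I2: IS=8 RO=9 EX=10 WR=11  [WAW R3: wait I1 write@7]
I3: IS=12 RO=13 EX=14 WR=15  [struct: INT busy until I2 writes@11]
I4: IS=16 RO=17 EX=18 WR=19  [struct: INT busy until I3 writes@15]
I5: IS=17 RO=20 EX=22 WR=23  [RAW R3: wait I4 write@19]
I6: IS=24 RO=25 EX=27 WR=28  [struct: ADD busy until I5 writes@23]
I7: IS=25 RO=26 EX=30 WR=31

cycle = 23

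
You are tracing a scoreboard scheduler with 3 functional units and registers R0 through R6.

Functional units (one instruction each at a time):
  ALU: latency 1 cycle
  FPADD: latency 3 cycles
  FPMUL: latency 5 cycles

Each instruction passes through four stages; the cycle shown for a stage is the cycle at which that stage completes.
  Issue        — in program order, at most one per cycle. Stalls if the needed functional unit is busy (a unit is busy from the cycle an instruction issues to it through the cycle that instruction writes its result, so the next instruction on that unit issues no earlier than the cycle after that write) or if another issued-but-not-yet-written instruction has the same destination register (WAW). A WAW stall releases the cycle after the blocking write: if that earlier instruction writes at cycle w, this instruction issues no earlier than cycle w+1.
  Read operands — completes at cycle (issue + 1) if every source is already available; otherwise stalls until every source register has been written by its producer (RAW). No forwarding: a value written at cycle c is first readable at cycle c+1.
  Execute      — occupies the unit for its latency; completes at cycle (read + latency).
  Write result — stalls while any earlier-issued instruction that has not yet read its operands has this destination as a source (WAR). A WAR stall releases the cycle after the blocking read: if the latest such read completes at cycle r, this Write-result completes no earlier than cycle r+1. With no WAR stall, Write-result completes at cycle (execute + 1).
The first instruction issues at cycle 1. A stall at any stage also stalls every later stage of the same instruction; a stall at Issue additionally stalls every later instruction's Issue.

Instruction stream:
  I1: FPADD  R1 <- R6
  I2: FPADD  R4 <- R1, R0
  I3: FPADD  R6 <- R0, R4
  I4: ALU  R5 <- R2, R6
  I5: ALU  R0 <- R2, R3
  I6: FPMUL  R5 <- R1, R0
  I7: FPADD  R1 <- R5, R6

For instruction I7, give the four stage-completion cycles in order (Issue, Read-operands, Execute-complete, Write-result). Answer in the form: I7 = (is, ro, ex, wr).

c1: I1 dispatched to FPADD
c2: I1 operands ready
c5: I1 complete
c6: R1←I1
c7: I2 dispatched to FPADD
c8: I2 operands ready
c11: I2 complete
c12: R4←I2
c13: I3 dispatched to FPADD
c14: I3 operands ready, I4 dispatched to ALU
c17: I3 complete
c18: R6←I3
c19: I4 operands ready
c20: I4 complete
c21: R5←I4
c22: I5 dispatched to ALU
c23: I5 operands ready, I6 dispatched to FPMUL
c24: I5 complete, I7 dispatched to FPADD
c25: R0←I5
c26: I6 operands ready
c31: I6 complete
c32: R5←I6
c33: I7 operands ready
c36: I7 complete
c37: R1←I7

I7 = (24, 33, 36, 37)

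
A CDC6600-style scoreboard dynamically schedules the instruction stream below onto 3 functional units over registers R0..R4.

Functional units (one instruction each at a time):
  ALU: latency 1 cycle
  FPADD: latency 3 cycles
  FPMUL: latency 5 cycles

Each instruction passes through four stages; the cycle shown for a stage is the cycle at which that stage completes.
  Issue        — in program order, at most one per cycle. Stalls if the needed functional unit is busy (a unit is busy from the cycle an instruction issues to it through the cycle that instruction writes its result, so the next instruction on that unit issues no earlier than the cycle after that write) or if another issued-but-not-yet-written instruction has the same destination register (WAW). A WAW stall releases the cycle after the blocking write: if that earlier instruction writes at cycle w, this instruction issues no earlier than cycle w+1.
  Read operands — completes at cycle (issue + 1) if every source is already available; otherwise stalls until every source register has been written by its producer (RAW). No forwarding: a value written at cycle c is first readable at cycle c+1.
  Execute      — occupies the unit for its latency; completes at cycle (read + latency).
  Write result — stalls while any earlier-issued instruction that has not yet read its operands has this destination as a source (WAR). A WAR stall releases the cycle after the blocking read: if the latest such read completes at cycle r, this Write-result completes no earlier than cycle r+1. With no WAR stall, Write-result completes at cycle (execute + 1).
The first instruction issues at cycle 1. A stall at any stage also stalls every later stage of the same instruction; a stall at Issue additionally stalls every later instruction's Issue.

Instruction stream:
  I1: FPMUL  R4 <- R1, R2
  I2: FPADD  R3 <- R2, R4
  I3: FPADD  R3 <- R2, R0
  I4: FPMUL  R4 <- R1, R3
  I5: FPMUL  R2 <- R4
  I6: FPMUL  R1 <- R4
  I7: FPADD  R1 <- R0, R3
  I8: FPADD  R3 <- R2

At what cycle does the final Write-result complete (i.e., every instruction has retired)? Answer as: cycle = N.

cycle = 54

I1: IS=1 RO=2 EX=7 WR=8
I2: IS=2 RO=9 EX=12 WR=13  [RAW R4: wait I1 write@8]
I3: IS=14 RO=15 EX=18 WR=19  [struct: FPADD busy until I2 writes@13]
I4: IS=15 RO=20 EX=25 WR=26  [RAW R3: wait I3 write@19]
I5: IS=27 RO=28 EX=33 WR=34  [struct: FPMUL busy until I4 writes@26]
I6: IS=35 RO=36 EX=41 WR=42  [struct: FPMUL busy until I5 writes@34]
I7: IS=43 RO=44 EX=47 WR=48  [WAW R1: wait I6 write@42]
I8: IS=49 RO=50 EX=53 WR=54  [struct: FPADD busy until I7 writes@48]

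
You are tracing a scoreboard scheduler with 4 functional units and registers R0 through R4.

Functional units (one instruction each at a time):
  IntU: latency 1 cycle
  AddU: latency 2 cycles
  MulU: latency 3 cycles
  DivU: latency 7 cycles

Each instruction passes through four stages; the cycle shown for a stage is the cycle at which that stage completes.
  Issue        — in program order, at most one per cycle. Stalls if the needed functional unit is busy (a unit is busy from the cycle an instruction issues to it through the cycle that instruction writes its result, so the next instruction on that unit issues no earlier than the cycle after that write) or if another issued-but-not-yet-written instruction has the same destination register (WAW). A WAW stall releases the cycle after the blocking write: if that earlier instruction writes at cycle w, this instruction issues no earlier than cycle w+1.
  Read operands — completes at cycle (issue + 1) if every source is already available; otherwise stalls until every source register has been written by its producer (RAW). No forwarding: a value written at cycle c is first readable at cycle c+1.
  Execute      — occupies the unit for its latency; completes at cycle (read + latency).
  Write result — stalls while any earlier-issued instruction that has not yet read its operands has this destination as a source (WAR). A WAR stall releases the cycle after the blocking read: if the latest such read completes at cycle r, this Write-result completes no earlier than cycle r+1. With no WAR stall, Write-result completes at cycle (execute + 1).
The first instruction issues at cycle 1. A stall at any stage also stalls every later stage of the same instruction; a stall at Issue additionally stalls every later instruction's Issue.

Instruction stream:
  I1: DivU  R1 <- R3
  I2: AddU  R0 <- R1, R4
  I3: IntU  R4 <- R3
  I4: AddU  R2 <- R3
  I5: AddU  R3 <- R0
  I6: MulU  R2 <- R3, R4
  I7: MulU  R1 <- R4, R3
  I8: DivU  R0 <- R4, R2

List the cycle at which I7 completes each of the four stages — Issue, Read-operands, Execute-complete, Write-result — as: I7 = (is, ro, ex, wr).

t=1  issue I1 (DivU)
t=2  I1 read-ops | issue I2 (AddU)
t=3  issue I3 (IntU)
t=4  I3 read-ops
t=5  I3 finished on IntU
t=9  I1 finished on DivU
t=10  I1→R1
t=11  I2 read-ops
t=12  I3→R4
t=13  I2 finished on AddU
t=14  I2→R0
t=15  issue I4 (AddU)
t=16  I4 read-ops
t=18  I4 finished on AddU
t=19  I4→R2
t=20  issue I5 (AddU)
t=21  I5 read-ops | issue I6 (MulU)
t=23  I5 finished on AddU
t=24  I5→R3
t=25  I6 read-ops
t=28  I6 finished on MulU
t=29  I6→R2
t=30  issue I7 (MulU)
t=31  I7 read-ops | issue I8 (DivU)
t=32  I8 read-ops
t=34  I7 finished on MulU
t=35  I7→R1
t=39  I8 finished on DivU
t=40  I8→R0

I7 = (30, 31, 34, 35)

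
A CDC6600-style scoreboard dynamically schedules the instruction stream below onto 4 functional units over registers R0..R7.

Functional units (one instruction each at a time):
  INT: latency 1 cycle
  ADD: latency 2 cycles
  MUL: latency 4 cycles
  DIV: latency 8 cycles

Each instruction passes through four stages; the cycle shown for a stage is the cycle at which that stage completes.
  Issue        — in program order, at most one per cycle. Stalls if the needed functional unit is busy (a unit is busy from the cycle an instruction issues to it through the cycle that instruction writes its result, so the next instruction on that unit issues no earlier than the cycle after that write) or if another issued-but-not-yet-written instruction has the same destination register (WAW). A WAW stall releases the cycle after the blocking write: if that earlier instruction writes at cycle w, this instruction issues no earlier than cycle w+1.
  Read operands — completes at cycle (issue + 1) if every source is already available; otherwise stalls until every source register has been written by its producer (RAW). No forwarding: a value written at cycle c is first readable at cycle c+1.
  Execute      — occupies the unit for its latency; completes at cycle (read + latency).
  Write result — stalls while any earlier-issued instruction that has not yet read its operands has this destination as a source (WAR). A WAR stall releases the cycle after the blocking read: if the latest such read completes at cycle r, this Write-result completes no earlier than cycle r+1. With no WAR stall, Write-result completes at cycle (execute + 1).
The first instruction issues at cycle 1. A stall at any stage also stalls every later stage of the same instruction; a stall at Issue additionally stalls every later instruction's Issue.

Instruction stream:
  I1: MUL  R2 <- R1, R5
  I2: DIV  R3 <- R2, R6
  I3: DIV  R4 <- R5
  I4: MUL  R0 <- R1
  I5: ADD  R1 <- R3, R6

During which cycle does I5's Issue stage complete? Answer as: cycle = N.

t=1  I1 dispatched to MUL
t=2  I1 operands ready, I2 dispatched to DIV
t=6  I1 complete
t=7  R2←I1
t=8  I2 operands ready
t=16  I2 complete
t=17  R3←I2
t=18  I3 dispatched to DIV
t=19  I3 operands ready, I4 dispatched to MUL
t=20  I4 operands ready, I5 dispatched to ADD
t=21  I5 operands ready
t=23  I5 complete
t=24  I4 complete, R1←I5
t=25  R0←I4
t=27  I3 complete
t=28  R4←I3

cycle = 20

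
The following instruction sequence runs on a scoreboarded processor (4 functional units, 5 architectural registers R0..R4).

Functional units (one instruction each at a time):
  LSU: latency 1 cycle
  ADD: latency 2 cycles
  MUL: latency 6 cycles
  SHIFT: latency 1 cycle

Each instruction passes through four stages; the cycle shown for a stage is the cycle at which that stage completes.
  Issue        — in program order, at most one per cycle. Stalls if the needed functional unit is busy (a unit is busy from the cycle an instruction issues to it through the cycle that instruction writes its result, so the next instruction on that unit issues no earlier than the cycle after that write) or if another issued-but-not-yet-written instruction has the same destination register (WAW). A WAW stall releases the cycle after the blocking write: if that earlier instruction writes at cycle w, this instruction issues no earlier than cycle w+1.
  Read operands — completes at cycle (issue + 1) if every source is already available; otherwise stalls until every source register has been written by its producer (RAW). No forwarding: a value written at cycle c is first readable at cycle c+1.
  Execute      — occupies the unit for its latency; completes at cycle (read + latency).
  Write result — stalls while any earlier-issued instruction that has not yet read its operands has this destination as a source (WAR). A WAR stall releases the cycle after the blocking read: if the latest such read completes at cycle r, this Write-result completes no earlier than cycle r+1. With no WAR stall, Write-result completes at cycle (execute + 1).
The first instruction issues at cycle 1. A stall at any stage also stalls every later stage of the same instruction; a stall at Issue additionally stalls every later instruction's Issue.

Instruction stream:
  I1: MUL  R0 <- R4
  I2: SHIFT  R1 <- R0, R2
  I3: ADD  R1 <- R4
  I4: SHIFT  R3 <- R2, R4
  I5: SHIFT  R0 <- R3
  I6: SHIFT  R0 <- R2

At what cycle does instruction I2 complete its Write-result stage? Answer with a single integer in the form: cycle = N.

  I1 | 1 | 2 | 8 | 9
  I2 | 2 | 10 | 11 | 12   RAW R0: wait I1 write@9
  I3 | 13 | 14 | 16 | 17   WAW R1: wait I2 write@12
  I4 | 14 | 15 | 16 | 17
  I5 | 18 | 19 | 20 | 21   struct: SHIFT busy until I4 writes@17
  I6 | 22 | 23 | 24 | 25   struct: SHIFT busy until I5 writes@21

cycle = 12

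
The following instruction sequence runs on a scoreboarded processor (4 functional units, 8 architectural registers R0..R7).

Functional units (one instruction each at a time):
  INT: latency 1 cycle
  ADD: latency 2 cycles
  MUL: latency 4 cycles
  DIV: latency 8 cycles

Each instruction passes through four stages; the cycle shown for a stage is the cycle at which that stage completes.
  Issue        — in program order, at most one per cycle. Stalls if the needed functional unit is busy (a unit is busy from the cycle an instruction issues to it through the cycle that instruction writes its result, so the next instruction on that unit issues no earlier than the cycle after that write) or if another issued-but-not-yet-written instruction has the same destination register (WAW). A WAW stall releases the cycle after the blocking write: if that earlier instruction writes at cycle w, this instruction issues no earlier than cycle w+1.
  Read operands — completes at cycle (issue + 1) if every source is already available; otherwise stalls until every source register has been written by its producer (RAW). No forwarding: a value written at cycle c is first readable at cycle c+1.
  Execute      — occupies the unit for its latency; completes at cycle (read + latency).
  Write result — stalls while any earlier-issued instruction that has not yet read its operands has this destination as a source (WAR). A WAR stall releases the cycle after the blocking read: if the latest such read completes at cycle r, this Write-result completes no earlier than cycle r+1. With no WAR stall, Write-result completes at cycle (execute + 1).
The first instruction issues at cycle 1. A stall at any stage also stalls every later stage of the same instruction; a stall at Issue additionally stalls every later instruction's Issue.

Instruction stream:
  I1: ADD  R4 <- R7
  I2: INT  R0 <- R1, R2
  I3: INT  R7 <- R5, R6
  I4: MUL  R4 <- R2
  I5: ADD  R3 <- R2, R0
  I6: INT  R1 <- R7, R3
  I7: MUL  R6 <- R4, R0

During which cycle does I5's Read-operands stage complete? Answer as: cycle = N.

  I1 | 1 | 2 | 4 | 5
  I2 | 2 | 3 | 4 | 5
  I3 | 6 | 7 | 8 | 9   struct: INT busy until I2 writes@5
  I4 | 7 | 8 | 12 | 13
  I5 | 8 | 9 | 11 | 12
  I6 | 10 | 13 | 14 | 15   struct: INT busy until I3 writes@9 · RAW R3: wait I5 write@12
  I7 | 14 | 15 | 19 | 20   struct: MUL busy until I4 writes@13

cycle = 9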